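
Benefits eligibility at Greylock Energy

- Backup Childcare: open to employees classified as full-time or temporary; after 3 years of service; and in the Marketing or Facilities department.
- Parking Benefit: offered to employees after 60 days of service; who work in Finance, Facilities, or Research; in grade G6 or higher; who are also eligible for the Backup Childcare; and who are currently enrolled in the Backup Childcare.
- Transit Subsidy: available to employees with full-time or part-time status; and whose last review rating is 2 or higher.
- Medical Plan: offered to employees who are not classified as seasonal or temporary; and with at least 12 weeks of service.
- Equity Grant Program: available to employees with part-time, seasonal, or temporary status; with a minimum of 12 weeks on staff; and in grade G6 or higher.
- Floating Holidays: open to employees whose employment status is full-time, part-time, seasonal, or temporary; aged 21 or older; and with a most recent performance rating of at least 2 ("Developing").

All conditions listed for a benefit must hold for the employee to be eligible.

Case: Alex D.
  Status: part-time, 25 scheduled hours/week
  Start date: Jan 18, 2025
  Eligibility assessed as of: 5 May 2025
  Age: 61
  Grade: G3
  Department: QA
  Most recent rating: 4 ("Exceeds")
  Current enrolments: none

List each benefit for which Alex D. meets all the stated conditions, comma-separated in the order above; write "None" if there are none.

Transit Subsidy, Medical Plan, Floating Holidays

Service from Jan 18, 2025 to 5 May 2025: 107 days.
Backup Childcare — status part-time ✗ (requires full-time or temporary) → not eligible.
Parking Benefit — service 107 days ≥ 60 days ✓; dept QA ✗ → not eligible.
Transit Subsidy — status part-time ✓; rating 4 ≥ 2 ✓ → eligible.
Medical Plan — status part-time ✓ (not excluded); service 107 days ≥ 12 weeks (≈84 days) ✓ → eligible.
Equity Grant Program — status part-time ✓; service 107 days ≥ 12 weeks (≈84 days) ✓; grade G3 < G6 ✗ → not eligible.
Floating Holidays — status part-time ✓; age 61 ≥ 21 ✓; rating 4 ≥ 2 ✓ → eligible.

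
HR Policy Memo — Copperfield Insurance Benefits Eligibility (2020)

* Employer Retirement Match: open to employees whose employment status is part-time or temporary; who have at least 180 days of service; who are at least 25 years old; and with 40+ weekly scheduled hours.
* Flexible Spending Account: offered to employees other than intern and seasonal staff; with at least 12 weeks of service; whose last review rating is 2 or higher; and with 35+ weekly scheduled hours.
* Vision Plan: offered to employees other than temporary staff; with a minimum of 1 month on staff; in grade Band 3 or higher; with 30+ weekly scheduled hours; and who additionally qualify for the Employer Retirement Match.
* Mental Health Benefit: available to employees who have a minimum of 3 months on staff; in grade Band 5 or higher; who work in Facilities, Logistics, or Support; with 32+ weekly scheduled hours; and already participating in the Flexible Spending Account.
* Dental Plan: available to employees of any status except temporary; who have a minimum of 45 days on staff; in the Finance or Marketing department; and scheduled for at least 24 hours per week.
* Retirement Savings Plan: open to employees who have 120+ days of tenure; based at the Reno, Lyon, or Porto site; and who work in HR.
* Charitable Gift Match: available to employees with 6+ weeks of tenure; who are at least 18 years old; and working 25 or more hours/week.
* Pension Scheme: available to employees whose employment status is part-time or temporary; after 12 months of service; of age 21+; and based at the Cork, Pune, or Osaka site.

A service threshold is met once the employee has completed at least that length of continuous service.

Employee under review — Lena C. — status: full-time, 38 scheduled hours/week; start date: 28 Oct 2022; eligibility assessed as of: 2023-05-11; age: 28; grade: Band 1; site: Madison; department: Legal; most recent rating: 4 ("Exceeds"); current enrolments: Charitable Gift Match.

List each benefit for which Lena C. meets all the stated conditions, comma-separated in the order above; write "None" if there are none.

Service from 28 Oct 2022 to 2023-05-11: 195 days.
Employer Retirement Match — status full-time ✗ (requires part-time or temporary) → not eligible.
Flexible Spending Account — status full-time ✓ (not excluded); service 195 days ≥ 12 weeks (≈84 days) ✓; rating 4 ≥ 2 ✓; 38 hrs/wk ≥ 35 ✓ → eligible.
Vision Plan — status full-time ✓ (not excluded); service 195 days ≥ 1 month (≈30 days) ✓; grade Band 1 < Band 3 ✗ → not eligible.
Mental Health Benefit — service 195 days ≥ 3 months (≈90 days) ✓; grade Band 1 < Band 5 ✗ → not eligible.
Dental Plan — status full-time ✓ (not excluded); service 195 days ≥ 45 days ✓; dept Legal ✗ → not eligible.
Retirement Savings Plan — service 195 days ≥ 120 days ✓; site Madison ✗ (not Reno, Lyon, or Porto) → not eligible.
Charitable Gift Match — service 195 days ≥ 6 weeks (≈42 days) ✓; age 28 ≥ 18 ✓; 38 hrs/wk ≥ 25 ✓ → eligible.
Pension Scheme — status full-time ✗ (requires part-time or temporary) → not eligible.

Flexible Spending Account, Charitable Gift Match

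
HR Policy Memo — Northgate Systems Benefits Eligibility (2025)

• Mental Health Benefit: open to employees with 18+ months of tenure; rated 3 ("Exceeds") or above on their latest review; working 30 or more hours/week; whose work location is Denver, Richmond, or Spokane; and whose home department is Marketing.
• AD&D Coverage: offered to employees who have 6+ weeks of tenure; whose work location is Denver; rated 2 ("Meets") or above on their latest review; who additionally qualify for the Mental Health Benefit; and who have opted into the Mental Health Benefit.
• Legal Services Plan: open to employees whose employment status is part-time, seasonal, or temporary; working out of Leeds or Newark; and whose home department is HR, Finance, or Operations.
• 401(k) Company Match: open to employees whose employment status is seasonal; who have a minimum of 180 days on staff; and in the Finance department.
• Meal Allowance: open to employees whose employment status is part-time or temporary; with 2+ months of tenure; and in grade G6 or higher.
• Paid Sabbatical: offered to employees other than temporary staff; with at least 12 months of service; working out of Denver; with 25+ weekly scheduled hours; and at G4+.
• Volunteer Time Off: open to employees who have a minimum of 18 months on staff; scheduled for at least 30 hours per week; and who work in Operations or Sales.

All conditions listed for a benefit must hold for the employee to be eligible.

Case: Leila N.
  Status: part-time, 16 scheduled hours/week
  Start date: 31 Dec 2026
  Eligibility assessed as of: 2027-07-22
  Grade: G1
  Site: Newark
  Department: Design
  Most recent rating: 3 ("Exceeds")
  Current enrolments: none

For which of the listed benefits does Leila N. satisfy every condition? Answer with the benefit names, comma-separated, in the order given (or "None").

Service from 31 Dec 2026 to 2027-07-22: 203 days.
Mental Health Benefit — service 203 days < 18 months (≈540 days) ✗ → not eligible.
AD&D Coverage — service 203 days ≥ 6 weeks (≈42 days) ✓; site Newark ✗ (not Denver) → not eligible.
Legal Services Plan — status part-time ✓; site Newark ✓; dept Design ✗ → not eligible.
401(k) Company Match — status part-time ✗ (requires seasonal) → not eligible.
Meal Allowance — status part-time ✓; service 203 days ≥ 2 months (≈60 days) ✓; grade G1 < G6 ✗ → not eligible.
Paid Sabbatical — status part-time ✓ (not excluded); service 203 days < 12 months (≈360 days) ✗ → not eligible.
Volunteer Time Off — service 203 days < 18 months (≈540 days) ✗ → not eligible.

None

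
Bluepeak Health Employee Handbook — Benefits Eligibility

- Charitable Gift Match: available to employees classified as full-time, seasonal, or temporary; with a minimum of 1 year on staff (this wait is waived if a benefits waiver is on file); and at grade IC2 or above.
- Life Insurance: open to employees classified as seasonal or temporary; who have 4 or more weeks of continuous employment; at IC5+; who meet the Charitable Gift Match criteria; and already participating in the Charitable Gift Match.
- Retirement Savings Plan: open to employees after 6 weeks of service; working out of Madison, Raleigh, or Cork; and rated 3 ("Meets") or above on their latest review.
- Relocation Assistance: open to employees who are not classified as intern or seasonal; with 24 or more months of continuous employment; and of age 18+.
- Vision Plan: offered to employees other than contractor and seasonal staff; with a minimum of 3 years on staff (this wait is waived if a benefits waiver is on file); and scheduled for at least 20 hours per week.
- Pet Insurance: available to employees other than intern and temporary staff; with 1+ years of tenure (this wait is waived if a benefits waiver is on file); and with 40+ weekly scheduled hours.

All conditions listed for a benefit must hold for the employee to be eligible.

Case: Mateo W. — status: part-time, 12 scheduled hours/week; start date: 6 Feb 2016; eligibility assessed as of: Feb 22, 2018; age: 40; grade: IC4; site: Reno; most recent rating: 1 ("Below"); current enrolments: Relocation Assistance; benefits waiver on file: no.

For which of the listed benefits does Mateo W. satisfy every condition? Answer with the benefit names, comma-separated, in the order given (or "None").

Service from 6 Feb 2016 to Feb 22, 2018: 747 days.
Charitable Gift Match — status part-time ✗ (requires full-time, seasonal, or temporary) → not eligible.
Life Insurance — status part-time ✗ (requires seasonal or temporary) → not eligible.
Retirement Savings Plan — service 747 days ≥ 6 weeks (≈42 days) ✓; site Reno ✗ (not Madison, Raleigh, or Cork) → not eligible.
Relocation Assistance — status part-time ✓ (not excluded); service 747 days ≥ 24 months (≈720 days) ✓; age 40 ≥ 18 ✓ → eligible.
Vision Plan — status part-time ✓ (not excluded); no waiver, service 747 days < 3 years (≈1095 days) ✗ → not eligible.
Pet Insurance — status part-time ✓ (not excluded); no waiver, service 747 days ≥ 1 year (≈365 days) ✓; 12 hrs/wk < 40 ✗ → not eligible.

Relocation Assistance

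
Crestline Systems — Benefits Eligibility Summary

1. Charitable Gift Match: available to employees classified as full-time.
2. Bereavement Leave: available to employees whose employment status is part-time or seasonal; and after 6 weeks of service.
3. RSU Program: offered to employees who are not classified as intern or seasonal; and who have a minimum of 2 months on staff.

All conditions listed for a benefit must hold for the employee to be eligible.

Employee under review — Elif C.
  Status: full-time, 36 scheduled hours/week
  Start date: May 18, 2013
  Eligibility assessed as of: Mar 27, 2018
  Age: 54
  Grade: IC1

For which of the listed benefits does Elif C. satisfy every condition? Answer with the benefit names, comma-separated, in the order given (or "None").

Charitable Gift Match, RSU Program

Service from May 18, 2013 to Mar 27, 2018: 1774 days.
Charitable Gift Match — status full-time ✓ → eligible.
Bereavement Leave — status full-time ✗ (requires part-time or seasonal) → not eligible.
RSU Program — status full-time ✓ (not excluded); service 1774 days ≥ 2 months (≈60 days) ✓ → eligible.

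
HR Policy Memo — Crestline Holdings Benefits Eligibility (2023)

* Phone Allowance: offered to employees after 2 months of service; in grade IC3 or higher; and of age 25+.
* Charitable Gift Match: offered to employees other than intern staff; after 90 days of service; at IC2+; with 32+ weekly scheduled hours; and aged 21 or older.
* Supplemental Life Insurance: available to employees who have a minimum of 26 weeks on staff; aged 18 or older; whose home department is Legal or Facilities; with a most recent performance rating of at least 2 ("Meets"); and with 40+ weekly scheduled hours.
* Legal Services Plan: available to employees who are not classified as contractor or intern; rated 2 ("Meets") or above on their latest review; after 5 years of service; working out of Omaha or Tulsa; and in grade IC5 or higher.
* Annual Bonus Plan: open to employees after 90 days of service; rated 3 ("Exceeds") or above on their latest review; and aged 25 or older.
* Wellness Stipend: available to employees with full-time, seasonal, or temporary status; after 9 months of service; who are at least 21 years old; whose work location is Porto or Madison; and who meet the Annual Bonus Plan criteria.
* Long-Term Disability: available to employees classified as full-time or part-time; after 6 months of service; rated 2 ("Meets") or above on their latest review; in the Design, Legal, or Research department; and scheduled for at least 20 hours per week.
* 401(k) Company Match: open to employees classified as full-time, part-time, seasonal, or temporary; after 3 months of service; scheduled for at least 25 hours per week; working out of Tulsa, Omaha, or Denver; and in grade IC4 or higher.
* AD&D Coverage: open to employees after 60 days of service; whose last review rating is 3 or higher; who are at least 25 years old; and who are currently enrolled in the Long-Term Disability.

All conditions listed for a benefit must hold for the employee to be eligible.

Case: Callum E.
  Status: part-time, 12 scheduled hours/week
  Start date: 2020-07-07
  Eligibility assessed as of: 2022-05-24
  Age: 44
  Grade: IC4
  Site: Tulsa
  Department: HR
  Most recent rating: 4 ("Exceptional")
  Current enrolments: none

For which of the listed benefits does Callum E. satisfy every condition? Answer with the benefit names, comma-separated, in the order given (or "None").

Service from 2020-07-07 to 2022-05-24: 686 days.
Phone Allowance — service 686 days ≥ 2 months (≈60 days) ✓; grade IC4 ≥ IC3 ✓; age 44 ≥ 25 ✓ → eligible.
Charitable Gift Match — status part-time ✓ (not excluded); service 686 days ≥ 90 days ✓; grade IC4 ≥ IC2 ✓; 12 hrs/wk < 32 ✗ → not eligible.
Supplemental Life Insurance — service 686 days ≥ 26 weeks (≈182 days) ✓; age 44 ≥ 18 ✓; dept HR ✗ → not eligible.
Legal Services Plan — status part-time ✓ (not excluded); rating 4 ≥ 2 ✓; service 686 days < 5 years (≈1825 days) ✗ → not eligible.
Annual Bonus Plan — service 686 days ≥ 90 days ✓; rating 4 ≥ 3 ✓; age 44 ≥ 25 ✓ → eligible.
Wellness Stipend — status part-time ✗ (requires full-time, seasonal, or temporary) → not eligible.
Long-Term Disability — status part-time ✓; service 686 days ≥ 6 months (≈180 days) ✓; rating 4 ≥ 2 ✓; dept HR ✗ → not eligible.
401(k) Company Match — status part-time ✓; service 686 days ≥ 3 months (≈90 days) ✓; 12 hrs/wk < 25 ✗ → not eligible.
AD&D Coverage — service 686 days ≥ 60 days ✓; rating 4 ≥ 3 ✓; age 44 ≥ 25 ✓; not enrolled in Long-Term Disability ✗ → not eligible.

Phone Allowance, Annual Bonus Plan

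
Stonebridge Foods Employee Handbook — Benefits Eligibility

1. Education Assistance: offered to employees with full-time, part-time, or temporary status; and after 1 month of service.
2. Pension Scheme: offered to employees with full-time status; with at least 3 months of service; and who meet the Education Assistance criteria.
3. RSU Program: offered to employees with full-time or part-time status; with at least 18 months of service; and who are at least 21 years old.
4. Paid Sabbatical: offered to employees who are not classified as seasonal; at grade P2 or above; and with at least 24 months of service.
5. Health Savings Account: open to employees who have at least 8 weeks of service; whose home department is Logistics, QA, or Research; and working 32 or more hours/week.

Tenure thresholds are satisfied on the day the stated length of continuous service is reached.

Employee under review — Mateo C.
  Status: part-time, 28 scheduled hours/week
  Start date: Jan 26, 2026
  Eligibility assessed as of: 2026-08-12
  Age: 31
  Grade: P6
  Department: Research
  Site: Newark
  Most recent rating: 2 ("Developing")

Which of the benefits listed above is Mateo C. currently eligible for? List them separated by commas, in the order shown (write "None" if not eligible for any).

Education Assistance

Service from Jan 26, 2026 to 2026-08-12: 198 days.
Education Assistance — status part-time ✓; service 198 days ≥ 1 month (≈30 days) ✓ → eligible.
Pension Scheme — status part-time ✗ (requires full-time) → not eligible.
RSU Program — status part-time ✓; service 198 days < 18 months (≈540 days) ✗ → not eligible.
Paid Sabbatical — status part-time ✓ (not excluded); grade P6 ≥ P2 ✓; service 198 days < 24 months (≈720 days) ✗ → not eligible.
Health Savings Account — service 198 days ≥ 8 weeks (≈56 days) ✓; dept Research ✓; 28 hrs/wk < 32 ✗ → not eligible.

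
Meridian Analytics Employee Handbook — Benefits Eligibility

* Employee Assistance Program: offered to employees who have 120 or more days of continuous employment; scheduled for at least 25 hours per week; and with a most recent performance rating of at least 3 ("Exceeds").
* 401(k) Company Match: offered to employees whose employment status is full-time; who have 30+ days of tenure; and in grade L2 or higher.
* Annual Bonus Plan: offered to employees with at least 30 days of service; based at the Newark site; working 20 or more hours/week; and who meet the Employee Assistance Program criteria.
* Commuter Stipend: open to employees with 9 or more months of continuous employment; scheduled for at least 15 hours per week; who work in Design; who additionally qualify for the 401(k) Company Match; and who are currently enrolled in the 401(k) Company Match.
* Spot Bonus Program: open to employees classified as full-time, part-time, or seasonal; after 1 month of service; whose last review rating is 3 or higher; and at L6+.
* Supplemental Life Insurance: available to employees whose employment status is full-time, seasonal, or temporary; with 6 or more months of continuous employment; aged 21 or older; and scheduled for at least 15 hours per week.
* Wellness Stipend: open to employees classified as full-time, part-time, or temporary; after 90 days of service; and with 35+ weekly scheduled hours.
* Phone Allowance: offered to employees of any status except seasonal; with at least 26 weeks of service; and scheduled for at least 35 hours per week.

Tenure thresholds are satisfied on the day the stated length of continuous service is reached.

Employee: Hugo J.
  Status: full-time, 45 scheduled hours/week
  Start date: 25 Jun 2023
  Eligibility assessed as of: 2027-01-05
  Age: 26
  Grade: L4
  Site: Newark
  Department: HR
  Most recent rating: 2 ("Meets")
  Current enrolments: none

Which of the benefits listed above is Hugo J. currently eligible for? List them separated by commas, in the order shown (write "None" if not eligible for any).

401(k) Company Match, Supplemental Life Insurance, Wellness Stipend, Phone Allowance

Service from 25 Jun 2023 to 2027-01-05: 1290 days.
Employee Assistance Program — service 1290 days ≥ 120 days ✓; 45 hrs/wk ≥ 25 ✓; rating 2 < 3 ✗ → not eligible.
401(k) Company Match — status full-time ✓; service 1290 days ≥ 30 days ✓; grade L4 ≥ L2 ✓ → eligible.
Annual Bonus Plan — service 1290 days ≥ 30 days ✓; site Newark ✓; 45 hrs/wk ≥ 20 ✓; not eligible for Employee Assistance Program ✗ → not eligible.
Commuter Stipend — service 1290 days ≥ 9 months (≈270 days) ✓; 45 hrs/wk ≥ 15 ✓; dept HR ✗ → not eligible.
Spot Bonus Program — status full-time ✓; service 1290 days ≥ 1 month (≈30 days) ✓; rating 2 < 3 ✗ → not eligible.
Supplemental Life Insurance — status full-time ✓; service 1290 days ≥ 6 months (≈180 days) ✓; age 26 ≥ 21 ✓; 45 hrs/wk ≥ 15 ✓ → eligible.
Wellness Stipend — status full-time ✓; service 1290 days ≥ 90 days ✓; 45 hrs/wk ≥ 35 ✓ → eligible.
Phone Allowance — status full-time ✓ (not excluded); service 1290 days ≥ 26 weeks (≈182 days) ✓; 45 hrs/wk ≥ 35 ✓ → eligible.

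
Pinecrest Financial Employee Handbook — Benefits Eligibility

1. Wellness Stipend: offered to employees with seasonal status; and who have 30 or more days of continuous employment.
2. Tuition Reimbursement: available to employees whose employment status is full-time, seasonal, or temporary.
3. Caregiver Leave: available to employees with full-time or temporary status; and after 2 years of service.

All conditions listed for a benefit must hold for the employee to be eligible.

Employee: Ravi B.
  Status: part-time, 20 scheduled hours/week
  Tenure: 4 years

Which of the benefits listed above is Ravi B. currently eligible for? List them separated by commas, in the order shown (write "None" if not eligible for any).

Wellness Stipend — status part-time ✗ (requires seasonal) → not eligible.
Tuition Reimbursement — status part-time ✗ (requires full-time, seasonal, or temporary) → not eligible.
Caregiver Leave — status part-time ✗ (requires full-time or temporary) → not eligible.

None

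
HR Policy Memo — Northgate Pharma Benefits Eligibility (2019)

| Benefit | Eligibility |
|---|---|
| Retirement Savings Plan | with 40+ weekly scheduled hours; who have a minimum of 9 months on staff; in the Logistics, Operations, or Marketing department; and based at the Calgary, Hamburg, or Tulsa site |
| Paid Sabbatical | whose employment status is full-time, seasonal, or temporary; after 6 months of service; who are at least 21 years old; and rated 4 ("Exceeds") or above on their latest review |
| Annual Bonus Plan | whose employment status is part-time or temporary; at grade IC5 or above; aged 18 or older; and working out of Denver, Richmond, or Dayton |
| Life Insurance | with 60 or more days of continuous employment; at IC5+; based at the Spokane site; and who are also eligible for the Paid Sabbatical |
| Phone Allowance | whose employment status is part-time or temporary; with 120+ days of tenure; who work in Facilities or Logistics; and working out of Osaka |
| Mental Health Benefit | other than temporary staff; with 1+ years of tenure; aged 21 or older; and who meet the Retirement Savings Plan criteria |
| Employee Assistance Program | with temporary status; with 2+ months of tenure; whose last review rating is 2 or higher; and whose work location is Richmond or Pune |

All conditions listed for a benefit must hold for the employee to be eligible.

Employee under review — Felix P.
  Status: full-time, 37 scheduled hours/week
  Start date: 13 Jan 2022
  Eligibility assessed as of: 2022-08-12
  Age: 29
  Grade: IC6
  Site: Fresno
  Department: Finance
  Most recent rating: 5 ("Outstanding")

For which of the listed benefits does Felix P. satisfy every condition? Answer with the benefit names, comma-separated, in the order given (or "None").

Service from 13 Jan 2022 to 2022-08-12: 211 days.
Retirement Savings Plan — 37 hrs/wk < 40 ✗ → not eligible.
Paid Sabbatical — status full-time ✓; service 211 days ≥ 6 months (≈180 days) ✓; age 29 ≥ 21 ✓; rating 5 ≥ 4 ✓ → eligible.
Annual Bonus Plan — status full-time ✗ (requires part-time or temporary) → not eligible.
Life Insurance — service 211 days ≥ 60 days ✓; grade IC6 ≥ IC5 ✓; site Fresno ✗ (not Spokane) → not eligible.
Phone Allowance — status full-time ✗ (requires part-time or temporary) → not eligible.
Mental Health Benefit — status full-time ✓ (not excluded); service 211 days < 1 year (≈365 days) ✗ → not eligible.
Employee Assistance Program — status full-time ✗ (requires temporary) → not eligible.

Paid Sabbatical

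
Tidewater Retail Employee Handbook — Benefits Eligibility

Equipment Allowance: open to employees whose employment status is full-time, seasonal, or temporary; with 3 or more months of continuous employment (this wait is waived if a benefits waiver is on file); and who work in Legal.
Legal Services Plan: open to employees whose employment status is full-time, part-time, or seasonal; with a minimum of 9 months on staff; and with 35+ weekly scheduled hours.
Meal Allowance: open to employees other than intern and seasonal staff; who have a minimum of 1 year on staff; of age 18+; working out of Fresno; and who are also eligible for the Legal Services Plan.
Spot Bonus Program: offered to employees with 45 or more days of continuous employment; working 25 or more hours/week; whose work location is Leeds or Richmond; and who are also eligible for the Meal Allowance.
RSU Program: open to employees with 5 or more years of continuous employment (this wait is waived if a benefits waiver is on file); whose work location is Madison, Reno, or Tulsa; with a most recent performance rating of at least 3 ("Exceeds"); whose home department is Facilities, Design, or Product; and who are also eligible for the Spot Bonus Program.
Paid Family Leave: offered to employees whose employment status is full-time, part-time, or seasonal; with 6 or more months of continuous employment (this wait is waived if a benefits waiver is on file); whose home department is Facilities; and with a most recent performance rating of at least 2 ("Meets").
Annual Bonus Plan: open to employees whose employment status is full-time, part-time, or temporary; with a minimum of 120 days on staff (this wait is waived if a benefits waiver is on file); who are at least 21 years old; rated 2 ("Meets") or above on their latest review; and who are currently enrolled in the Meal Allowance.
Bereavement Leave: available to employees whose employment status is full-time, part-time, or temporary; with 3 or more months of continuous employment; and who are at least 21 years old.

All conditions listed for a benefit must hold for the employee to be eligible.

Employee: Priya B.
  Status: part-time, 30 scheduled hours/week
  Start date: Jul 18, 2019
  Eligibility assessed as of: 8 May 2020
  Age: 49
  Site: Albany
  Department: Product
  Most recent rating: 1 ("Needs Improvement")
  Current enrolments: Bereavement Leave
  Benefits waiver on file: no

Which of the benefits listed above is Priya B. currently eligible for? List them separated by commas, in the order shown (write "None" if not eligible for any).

Bereavement Leave

Service from Jul 18, 2019 to 8 May 2020: 295 days.
Equipment Allowance — status part-time ✗ (requires full-time, seasonal, or temporary) → not eligible.
Legal Services Plan — status part-time ✓; service 295 days ≥ 9 months (≈270 days) ✓; 30 hrs/wk < 35 ✗ → not eligible.
Meal Allowance — status part-time ✓ (not excluded); service 295 days < 1 year (≈365 days) ✗ → not eligible.
Spot Bonus Program — service 295 days ≥ 45 days ✓; 30 hrs/wk ≥ 25 ✓; site Albany ✗ (not Leeds or Richmond) → not eligible.
RSU Program — no waiver, service 295 days < 5 years (≈1825 days) ✗ → not eligible.
Paid Family Leave — status part-time ✓; no waiver, service 295 days ≥ 6 months (≈180 days) ✓; dept Product ✗ → not eligible.
Annual Bonus Plan — status part-time ✓; no waiver, service 295 days ≥ 120 days ✓; age 49 ≥ 21 ✓; rating 1 < 2 ✗ → not eligible.
Bereavement Leave — status part-time ✓; service 295 days ≥ 3 months (≈90 days) ✓; age 49 ≥ 21 ✓ → eligible.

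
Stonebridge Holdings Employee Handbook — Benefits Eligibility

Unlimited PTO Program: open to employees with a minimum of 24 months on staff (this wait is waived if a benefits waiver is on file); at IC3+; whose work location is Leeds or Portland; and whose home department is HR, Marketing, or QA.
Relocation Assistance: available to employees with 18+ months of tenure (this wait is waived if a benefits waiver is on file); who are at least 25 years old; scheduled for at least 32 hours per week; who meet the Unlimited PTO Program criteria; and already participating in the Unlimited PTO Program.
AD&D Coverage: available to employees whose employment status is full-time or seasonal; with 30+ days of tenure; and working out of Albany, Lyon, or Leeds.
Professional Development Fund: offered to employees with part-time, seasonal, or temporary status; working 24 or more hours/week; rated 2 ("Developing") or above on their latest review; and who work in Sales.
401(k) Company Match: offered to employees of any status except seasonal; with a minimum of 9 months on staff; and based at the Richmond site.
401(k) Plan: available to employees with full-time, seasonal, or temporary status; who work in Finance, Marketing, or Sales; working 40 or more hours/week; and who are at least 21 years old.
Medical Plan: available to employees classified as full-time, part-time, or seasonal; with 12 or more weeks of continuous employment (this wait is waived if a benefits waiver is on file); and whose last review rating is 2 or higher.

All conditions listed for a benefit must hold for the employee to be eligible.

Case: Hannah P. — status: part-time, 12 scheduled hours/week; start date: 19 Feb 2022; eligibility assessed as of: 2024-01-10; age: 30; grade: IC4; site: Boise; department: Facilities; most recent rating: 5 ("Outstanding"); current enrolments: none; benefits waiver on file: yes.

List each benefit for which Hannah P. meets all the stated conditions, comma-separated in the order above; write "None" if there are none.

Medical Plan

Service from 19 Feb 2022 to 2024-01-10: 690 days.
Unlimited PTO Program — benefits waiver on file ✓; grade IC4 ≥ IC3 ✓; site Boise ✗ (not Leeds or Portland) → not eligible.
Relocation Assistance — benefits waiver on file ✓; age 30 ≥ 25 ✓; 12 hrs/wk < 32 ✗ → not eligible.
AD&D Coverage — status part-time ✗ (requires full-time or seasonal) → not eligible.
Professional Development Fund — status part-time ✓; 12 hrs/wk < 24 ✗ → not eligible.
401(k) Company Match — status part-time ✓ (not excluded); service 690 days ≥ 9 months (≈270 days) ✓; site Boise ✗ (not Richmond) → not eligible.
401(k) Plan — status part-time ✗ (requires full-time, seasonal, or temporary) → not eligible.
Medical Plan — status part-time ✓; benefits waiver on file ✓; rating 5 ≥ 2 ✓ → eligible.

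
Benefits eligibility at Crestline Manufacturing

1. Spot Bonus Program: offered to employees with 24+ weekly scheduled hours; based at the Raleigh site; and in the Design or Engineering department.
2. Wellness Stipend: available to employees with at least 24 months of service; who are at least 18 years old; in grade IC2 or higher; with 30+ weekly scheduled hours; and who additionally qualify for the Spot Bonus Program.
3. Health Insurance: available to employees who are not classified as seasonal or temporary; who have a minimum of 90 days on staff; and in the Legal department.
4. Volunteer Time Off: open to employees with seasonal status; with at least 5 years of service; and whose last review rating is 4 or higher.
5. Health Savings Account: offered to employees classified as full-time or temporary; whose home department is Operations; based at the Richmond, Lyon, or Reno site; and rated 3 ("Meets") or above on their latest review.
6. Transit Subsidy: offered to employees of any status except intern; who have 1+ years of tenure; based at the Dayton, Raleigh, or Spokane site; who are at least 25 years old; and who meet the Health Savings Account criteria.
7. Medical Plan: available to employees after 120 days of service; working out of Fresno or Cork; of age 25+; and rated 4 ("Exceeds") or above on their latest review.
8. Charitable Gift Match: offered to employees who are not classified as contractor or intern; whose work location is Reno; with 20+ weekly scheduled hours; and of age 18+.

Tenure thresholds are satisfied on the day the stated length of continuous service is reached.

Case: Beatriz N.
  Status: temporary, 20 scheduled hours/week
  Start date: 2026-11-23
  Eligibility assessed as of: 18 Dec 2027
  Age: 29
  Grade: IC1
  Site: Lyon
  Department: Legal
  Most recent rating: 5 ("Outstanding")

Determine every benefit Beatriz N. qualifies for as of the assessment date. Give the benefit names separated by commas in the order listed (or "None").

Service from 2026-11-23 to 18 Dec 2027: 390 days.
Spot Bonus Program — 20 hrs/wk < 24 ✗ → not eligible.
Wellness Stipend — service 390 days < 24 months (≈720 days) ✗ → not eligible.
Health Insurance — status temporary ✗ (excluded) → not eligible.
Volunteer Time Off — status temporary ✗ (requires seasonal) → not eligible.
Health Savings Account — status temporary ✓; dept Legal ✗ → not eligible.
Transit Subsidy — status temporary ✓ (not excluded); service 390 days ≥ 1 year (≈365 days) ✓; site Lyon ✗ (not Dayton, Raleigh, or Spokane) → not eligible.
Medical Plan — service 390 days ≥ 120 days ✓; site Lyon ✗ (not Fresno or Cork) → not eligible.
Charitable Gift Match — status temporary ✓ (not excluded); site Lyon ✗ (not Reno) → not eligible.

None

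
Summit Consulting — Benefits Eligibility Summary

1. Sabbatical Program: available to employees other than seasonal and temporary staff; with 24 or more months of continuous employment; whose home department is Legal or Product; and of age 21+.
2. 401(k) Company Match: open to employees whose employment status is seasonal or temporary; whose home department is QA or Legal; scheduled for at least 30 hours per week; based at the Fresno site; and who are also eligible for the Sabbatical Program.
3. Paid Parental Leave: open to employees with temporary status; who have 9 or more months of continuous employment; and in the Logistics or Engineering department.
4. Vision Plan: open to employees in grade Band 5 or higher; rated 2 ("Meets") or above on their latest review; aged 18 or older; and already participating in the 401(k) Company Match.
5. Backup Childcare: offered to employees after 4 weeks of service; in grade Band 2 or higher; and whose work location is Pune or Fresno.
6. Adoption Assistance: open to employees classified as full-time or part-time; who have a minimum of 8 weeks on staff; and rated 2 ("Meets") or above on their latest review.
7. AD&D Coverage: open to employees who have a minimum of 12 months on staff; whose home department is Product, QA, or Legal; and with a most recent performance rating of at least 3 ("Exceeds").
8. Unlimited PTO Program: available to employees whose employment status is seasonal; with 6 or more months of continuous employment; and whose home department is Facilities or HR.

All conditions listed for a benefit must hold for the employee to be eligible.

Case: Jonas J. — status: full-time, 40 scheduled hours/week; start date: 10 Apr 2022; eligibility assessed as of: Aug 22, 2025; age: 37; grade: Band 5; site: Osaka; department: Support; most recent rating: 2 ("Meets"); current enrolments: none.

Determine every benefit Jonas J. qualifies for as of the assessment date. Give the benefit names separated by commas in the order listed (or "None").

Service from 10 Apr 2022 to Aug 22, 2025: 1230 days.
Sabbatical Program — status full-time ✓ (not excluded); service 1230 days ≥ 24 months (≈720 days) ✓; dept Support ✗ → not eligible.
401(k) Company Match — status full-time ✗ (requires seasonal or temporary) → not eligible.
Paid Parental Leave — status full-time ✗ (requires temporary) → not eligible.
Vision Plan — grade Band 5 ≥ Band 5 ✓; rating 2 ≥ 2 ✓; age 37 ≥ 18 ✓; not enrolled in 401(k) Company Match ✗ → not eligible.
Backup Childcare — service 1230 days ≥ 4 weeks (≈28 days) ✓; grade Band 5 ≥ Band 2 ✓; site Osaka ✗ (not Pune or Fresno) → not eligible.
Adoption Assistance — status full-time ✓; service 1230 days ≥ 8 weeks (≈56 days) ✓; rating 2 ≥ 2 ✓ → eligible.
AD&D Coverage — service 1230 days ≥ 12 months (≈360 days) ✓; dept Support ✗ → not eligible.
Unlimited PTO Program — status full-time ✗ (requires seasonal) → not eligible.

Adoption Assistance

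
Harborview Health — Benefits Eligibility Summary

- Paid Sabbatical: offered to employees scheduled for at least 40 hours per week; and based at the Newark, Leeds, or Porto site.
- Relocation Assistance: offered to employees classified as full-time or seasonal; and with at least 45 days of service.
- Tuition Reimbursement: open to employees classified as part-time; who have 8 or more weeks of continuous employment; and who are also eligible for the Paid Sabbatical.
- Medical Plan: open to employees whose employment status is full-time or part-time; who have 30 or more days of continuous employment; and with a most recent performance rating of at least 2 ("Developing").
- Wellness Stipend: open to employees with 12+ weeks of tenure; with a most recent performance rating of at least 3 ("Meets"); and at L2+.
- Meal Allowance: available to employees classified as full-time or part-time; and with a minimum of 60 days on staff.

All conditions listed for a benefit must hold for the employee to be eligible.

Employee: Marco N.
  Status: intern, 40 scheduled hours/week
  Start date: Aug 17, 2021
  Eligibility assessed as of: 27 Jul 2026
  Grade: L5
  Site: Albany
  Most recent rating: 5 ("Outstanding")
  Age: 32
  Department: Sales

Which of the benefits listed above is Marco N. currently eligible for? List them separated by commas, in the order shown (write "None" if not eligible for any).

Wellness Stipend

Service from Aug 17, 2021 to 27 Jul 2026: 1805 days.
Paid Sabbatical — 40 hrs/wk ≥ 40 ✓; site Albany ✗ (not Newark, Leeds, or Porto) → not eligible.
Relocation Assistance — status intern ✗ (requires full-time or seasonal) → not eligible.
Tuition Reimbursement — status intern ✗ (requires part-time) → not eligible.
Medical Plan — status intern ✗ (requires full-time or part-time) → not eligible.
Wellness Stipend — service 1805 days ≥ 12 weeks (≈84 days) ✓; rating 5 ≥ 3 ✓; grade L5 ≥ L2 ✓ → eligible.
Meal Allowance — status intern ✗ (requires full-time or part-time) → not eligible.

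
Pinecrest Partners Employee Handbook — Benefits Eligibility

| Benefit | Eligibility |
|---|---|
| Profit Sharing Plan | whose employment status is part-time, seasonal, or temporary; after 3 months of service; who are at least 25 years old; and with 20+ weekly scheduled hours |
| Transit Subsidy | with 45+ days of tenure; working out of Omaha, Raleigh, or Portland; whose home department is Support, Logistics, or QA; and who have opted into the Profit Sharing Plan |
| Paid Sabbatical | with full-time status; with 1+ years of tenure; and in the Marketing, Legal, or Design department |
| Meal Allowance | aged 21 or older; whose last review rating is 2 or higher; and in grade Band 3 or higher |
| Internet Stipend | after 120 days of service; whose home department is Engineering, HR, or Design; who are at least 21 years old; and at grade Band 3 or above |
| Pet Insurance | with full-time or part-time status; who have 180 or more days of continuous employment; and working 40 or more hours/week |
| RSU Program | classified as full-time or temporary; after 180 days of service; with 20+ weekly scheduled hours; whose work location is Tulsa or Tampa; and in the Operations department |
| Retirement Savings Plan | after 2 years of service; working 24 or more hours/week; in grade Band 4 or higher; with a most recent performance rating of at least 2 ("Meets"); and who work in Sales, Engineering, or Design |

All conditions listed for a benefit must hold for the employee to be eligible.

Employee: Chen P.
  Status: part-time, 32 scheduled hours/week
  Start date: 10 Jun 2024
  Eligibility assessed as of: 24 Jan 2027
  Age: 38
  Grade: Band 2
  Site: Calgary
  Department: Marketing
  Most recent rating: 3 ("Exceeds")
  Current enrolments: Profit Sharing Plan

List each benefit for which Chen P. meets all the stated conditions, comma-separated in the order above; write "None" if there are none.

Profit Sharing Plan

Service from 10 Jun 2024 to 24 Jan 2027: 958 days.
Profit Sharing Plan — status part-time ✓; service 958 days ≥ 3 months (≈90 days) ✓; age 38 ≥ 25 ✓; 32 hrs/wk ≥ 20 ✓ → eligible.
Transit Subsidy — service 958 days ≥ 45 days ✓; site Calgary ✗ (not Omaha, Raleigh, or Portland) → not eligible.
Paid Sabbatical — status part-time ✗ (requires full-time) → not eligible.
Meal Allowance — age 38 ≥ 21 ✓; rating 3 ≥ 2 ✓; grade Band 2 < Band 3 ✗ → not eligible.
Internet Stipend — service 958 days ≥ 120 days ✓; dept Marketing ✗ → not eligible.
Pet Insurance — status part-time ✓; service 958 days ≥ 180 days ✓; 32 hrs/wk < 40 ✗ → not eligible.
RSU Program — status part-time ✗ (requires full-time or temporary) → not eligible.
Retirement Savings Plan — service 958 days ≥ 2 years (≈730 days) ✓; 32 hrs/wk ≥ 24 ✓; grade Band 2 < Band 4 ✗ → not eligible.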